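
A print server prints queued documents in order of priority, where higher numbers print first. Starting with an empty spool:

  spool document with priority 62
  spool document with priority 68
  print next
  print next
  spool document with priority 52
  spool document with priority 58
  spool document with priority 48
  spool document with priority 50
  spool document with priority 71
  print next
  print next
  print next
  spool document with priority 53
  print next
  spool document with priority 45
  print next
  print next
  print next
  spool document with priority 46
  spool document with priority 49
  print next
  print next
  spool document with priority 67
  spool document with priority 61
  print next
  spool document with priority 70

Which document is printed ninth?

45

insert 62 → {62}
insert 68 → {68, 62}
print next → 68; now {62}
print next → 62; now {}
insert 52 → {52}
insert 58 → {58, 52}
insert 48 → {58, 52, 48}
insert 50 → {58, 52, 50, 48}
insert 71 → {71, 58, 52, 50, 48}
print next → 71; now {58, 52, 50, 48}
print next → 58; now {52, 50, 48}
print next → 52; now {50, 48}
insert 53 → {53, 50, 48}
print next → 53; now {50, 48}
insert 45 → {50, 48, 45}
print next → 50; now {48, 45}
print next → 48; now {45}
print next → 45; now {}
insert 46 → {46}
insert 49 → {49, 46}
print next → 49; now {46}
print next → 46; now {}
insert 67 → {67}
insert 61 → {67, 61}
print next → 67; now {61}
insert 70 → {70, 61}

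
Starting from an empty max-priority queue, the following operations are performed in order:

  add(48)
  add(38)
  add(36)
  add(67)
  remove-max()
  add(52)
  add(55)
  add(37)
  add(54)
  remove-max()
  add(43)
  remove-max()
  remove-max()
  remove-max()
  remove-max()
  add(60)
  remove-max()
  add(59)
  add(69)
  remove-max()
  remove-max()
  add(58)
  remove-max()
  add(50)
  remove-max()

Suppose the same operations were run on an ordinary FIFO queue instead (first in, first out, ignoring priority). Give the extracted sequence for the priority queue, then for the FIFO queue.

priority queue: 67 → 55 → 54 → 52 → 48 → 43 → 60 → 69 → 59 → 58 → 50; FIFO queue: [48, 38, 36, 67, 52, 55, 37, 54, 43, 60, 59]

insert 48 → {48}
insert 38 → {48, 38}
insert 36 → {48, 38, 36}
insert 67 → {67, 48, 38, 36}
remove-max → 67; now {48, 38, 36}
insert 52 → {52, 48, 38, 36}
insert 55 → {55, 52, 48, 38, 36}
insert 37 → {55, 52, 48, 38, 37, 36}
insert 54 → {55, 54, 52, 48, 38, 37, 36}
remove-max → 55; now {54, 52, 48, 38, 37, 36}
insert 43 → {54, 52, 48, 43, 38, 37, 36}
remove-max → 54; now {52, 48, 43, 38, 37, 36}
remove-max → 52; now {48, 43, 38, 37, 36}
remove-max → 48; now {43, 38, 37, 36}
remove-max → 43; now {38, 37, 36}
insert 60 → {60, 38, 37, 36}
remove-max → 60; now {38, 37, 36}
insert 59 → {59, 38, 37, 36}
insert 69 → {69, 59, 38, 37, 36}
remove-max → 69; now {59, 38, 37, 36}
remove-max → 59; now {38, 37, 36}
insert 58 → {58, 38, 37, 36}
remove-max → 58; now {38, 37, 36}
insert 50 → {50, 38, 37, 36}
remove-max → 50; now {38, 37, 36}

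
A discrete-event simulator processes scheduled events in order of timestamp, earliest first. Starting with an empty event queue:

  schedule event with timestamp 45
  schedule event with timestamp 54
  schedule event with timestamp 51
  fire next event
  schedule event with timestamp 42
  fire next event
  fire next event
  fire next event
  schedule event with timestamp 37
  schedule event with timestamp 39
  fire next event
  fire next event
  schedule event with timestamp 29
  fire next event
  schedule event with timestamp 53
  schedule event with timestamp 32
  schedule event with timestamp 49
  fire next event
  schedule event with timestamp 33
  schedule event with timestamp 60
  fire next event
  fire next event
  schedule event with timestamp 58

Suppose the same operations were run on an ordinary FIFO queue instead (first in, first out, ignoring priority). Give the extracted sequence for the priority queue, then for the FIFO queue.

insert 45 → {45}
insert 54 → {45, 54}
insert 51 → {45, 51, 54}
fire next event → 45; now {51, 54}
insert 42 → {42, 51, 54}
fire next event → 42; now {51, 54}
fire next event → 51; now {54}
fire next event → 54; now {}
insert 37 → {37}
insert 39 → {37, 39}
fire next event → 37; now {39}
fire next event → 39; now {}
insert 29 → {29}
fire next event → 29; now {}
insert 53 → {53}
insert 32 → {32, 53}
insert 49 → {32, 49, 53}
fire next event → 32; now {49, 53}
insert 33 → {33, 49, 53}
insert 60 → {33, 49, 53, 60}
fire next event → 33; now {49, 53, 60}
fire next event → 49; now {53, 60}
insert 58 → {53, 58, 60}

priority queue: [45, 42, 51, 54, 37, 39, 29, 32, 33, 49]; FIFO queue: 45, 54, 51, 42, 37, 39, 29, 53, 32, 49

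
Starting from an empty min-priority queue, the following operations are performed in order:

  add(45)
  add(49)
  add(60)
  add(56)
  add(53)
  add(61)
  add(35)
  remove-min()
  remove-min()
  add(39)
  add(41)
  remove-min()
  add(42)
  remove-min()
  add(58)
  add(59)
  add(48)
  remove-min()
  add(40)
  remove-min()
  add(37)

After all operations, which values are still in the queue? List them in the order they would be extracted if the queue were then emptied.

insert 45 → {45}
insert 49 → {45, 49}
insert 60 → {45, 49, 60}
insert 56 → {45, 49, 56, 60}
insert 53 → {45, 49, 53, 56, 60}
insert 61 → {45, 49, 53, 56, 60, 61}
insert 35 → {35, 45, 49, 53, 56, 60, 61}
remove-min → 35; now {45, 49, 53, 56, 60, 61}
remove-min → 45; now {49, 53, 56, 60, 61}
insert 39 → {39, 49, 53, 56, 60, 61}
insert 41 → {39, 41, 49, 53, 56, 60, 61}
remove-min → 39; now {41, 49, 53, 56, 60, 61}
insert 42 → {41, 42, 49, 53, 56, 60, 61}
remove-min → 41; now {42, 49, 53, 56, 60, 61}
insert 58 → {42, 49, 53, 56, 58, 60, 61}
insert 59 → {42, 49, 53, 56, 58, 59, 60, 61}
insert 48 → {42, 48, 49, 53, 56, 58, 59, 60, 61}
remove-min → 42; now {48, 49, 53, 56, 58, 59, 60, 61}
insert 40 → {40, 48, 49, 53, 56, 58, 59, 60, 61}
remove-min → 40; now {48, 49, 53, 56, 58, 59, 60, 61}
insert 37 → {37, 48, 49, 53, 56, 58, 59, 60, 61}

37 → 48 → 49 → 53 → 56 → 58 → 59 → 60 → 61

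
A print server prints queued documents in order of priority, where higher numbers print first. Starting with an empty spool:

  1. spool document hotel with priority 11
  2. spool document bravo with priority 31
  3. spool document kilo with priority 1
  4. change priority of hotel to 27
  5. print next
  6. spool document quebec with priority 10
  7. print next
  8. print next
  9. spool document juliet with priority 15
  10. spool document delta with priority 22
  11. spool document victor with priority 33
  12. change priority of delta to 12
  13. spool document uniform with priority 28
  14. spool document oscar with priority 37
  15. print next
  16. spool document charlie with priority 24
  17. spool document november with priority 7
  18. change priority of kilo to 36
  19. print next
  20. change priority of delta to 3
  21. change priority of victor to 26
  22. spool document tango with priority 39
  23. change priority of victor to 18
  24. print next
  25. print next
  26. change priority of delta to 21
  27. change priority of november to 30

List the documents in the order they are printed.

bravo, hotel, quebec, oscar, kilo, tango, uniform

add hotel (priority 11) → {hotel:11}
add bravo (priority 31) → {bravo:31, hotel:11}
add kilo (priority 1) → {bravo:31, hotel:11, kilo:1}
update hotel to priority 27 → {bravo:31, hotel:27, kilo:1}
print next → bravo; now {hotel:27, kilo:1}
add quebec (priority 10) → {hotel:27, quebec:10, kilo:1}
print next → hotel; now {quebec:10, kilo:1}
print next → quebec; now {kilo:1}
add juliet (priority 15) → {juliet:15, kilo:1}
add delta (priority 22) → {delta:22, juliet:15, kilo:1}
add victor (priority 33) → {victor:33, delta:22, juliet:15, kilo:1}
update delta to priority 12 → {victor:33, juliet:15, delta:12, kilo:1}
add uniform (priority 28) → {victor:33, uniform:28, juliet:15, delta:12, kilo:1}
add oscar (priority 37) → {oscar:37, victor:33, uniform:28, juliet:15, delta:12, kilo:1}
print next → oscar; now {victor:33, uniform:28, juliet:15, delta:12, kilo:1}
add charlie (priority 24) → {victor:33, uniform:28, charlie:24, juliet:15, delta:12, kilo:1}
add november (priority 7) → {victor:33, uniform:28, charlie:24, juliet:15, delta:12, november:7, kilo:1}
update kilo to priority 36 → {kilo:36, victor:33, uniform:28, charlie:24, juliet:15, delta:12, november:7}
print next → kilo; now {victor:33, uniform:28, charlie:24, juliet:15, delta:12, november:7}
update delta to priority 3 → {victor:33, uniform:28, charlie:24, juliet:15, november:7, delta:3}
update victor to priority 26 → {uniform:28, victor:26, charlie:24, juliet:15, november:7, delta:3}
add tango (priority 39) → {tango:39, uniform:28, victor:26, charlie:24, juliet:15, november:7, delta:3}
update victor to priority 18 → {tango:39, uniform:28, charlie:24, victor:18, juliet:15, november:7, delta:3}
print next → tango; now {uniform:28, charlie:24, victor:18, juliet:15, november:7, delta:3}
print next → uniform; now {charlie:24, victor:18, juliet:15, november:7, delta:3}
update delta to priority 21 → {charlie:24, delta:21, victor:18, juliet:15, november:7}
update november to priority 30 → {november:30, charlie:24, delta:21, victor:18, juliet:15}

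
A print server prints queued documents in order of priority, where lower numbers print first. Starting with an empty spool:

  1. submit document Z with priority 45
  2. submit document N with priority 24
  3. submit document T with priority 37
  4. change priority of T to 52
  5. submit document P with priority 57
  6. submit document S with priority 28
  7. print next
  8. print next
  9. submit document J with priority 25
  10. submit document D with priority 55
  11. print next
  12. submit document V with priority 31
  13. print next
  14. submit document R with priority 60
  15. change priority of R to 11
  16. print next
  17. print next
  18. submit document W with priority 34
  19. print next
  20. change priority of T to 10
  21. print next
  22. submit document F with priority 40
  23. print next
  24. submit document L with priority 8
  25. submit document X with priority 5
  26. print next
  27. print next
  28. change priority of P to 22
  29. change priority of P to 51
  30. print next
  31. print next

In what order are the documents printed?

add Z (priority 45) → {Z:45}
add N (priority 24) → {N:24, Z:45}
add T (priority 37) → {N:24, T:37, Z:45}
update T to priority 52 → {N:24, Z:45, T:52}
add P (priority 57) → {N:24, Z:45, T:52, P:57}
add S (priority 28) → {N:24, S:28, Z:45, T:52, P:57}
print next → N; now {S:28, Z:45, T:52, P:57}
print next → S; now {Z:45, T:52, P:57}
add J (priority 25) → {J:25, Z:45, T:52, P:57}
add D (priority 55) → {J:25, Z:45, T:52, D:55, P:57}
print next → J; now {Z:45, T:52, D:55, P:57}
add V (priority 31) → {V:31, Z:45, T:52, D:55, P:57}
print next → V; now {Z:45, T:52, D:55, P:57}
add R (priority 60) → {Z:45, T:52, D:55, P:57, R:60}
update R to priority 11 → {R:11, Z:45, T:52, D:55, P:57}
print next → R; now {Z:45, T:52, D:55, P:57}
print next → Z; now {T:52, D:55, P:57}
add W (priority 34) → {W:34, T:52, D:55, P:57}
print next → W; now {T:52, D:55, P:57}
update T to priority 10 → {T:10, D:55, P:57}
print next → T; now {D:55, P:57}
add F (priority 40) → {F:40, D:55, P:57}
print next → F; now {D:55, P:57}
add L (priority 8) → {L:8, D:55, P:57}
add X (priority 5) → {X:5, L:8, D:55, P:57}
print next → X; now {L:8, D:55, P:57}
print next → L; now {D:55, P:57}
update P to priority 22 → {P:22, D:55}
update P to priority 51 → {P:51, D:55}
print next → P; now {D:55}
print next → D; now {}

N, S, J, V, R, Z, W, T, F, X, L, P, D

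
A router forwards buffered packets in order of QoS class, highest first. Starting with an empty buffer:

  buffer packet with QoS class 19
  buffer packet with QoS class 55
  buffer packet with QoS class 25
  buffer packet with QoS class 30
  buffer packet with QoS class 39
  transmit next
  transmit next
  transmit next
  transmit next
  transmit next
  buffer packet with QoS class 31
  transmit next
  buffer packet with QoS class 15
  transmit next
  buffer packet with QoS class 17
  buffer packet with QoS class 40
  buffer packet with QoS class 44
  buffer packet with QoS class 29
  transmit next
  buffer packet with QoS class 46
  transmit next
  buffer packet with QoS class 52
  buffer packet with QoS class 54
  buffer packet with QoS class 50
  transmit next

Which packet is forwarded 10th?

insert 19 → {19}
insert 55 → {55, 19}
insert 25 → {55, 25, 19}
insert 30 → {55, 30, 25, 19}
insert 39 → {55, 39, 30, 25, 19}
transmit next → 55; now {39, 30, 25, 19}
transmit next → 39; now {30, 25, 19}
transmit next → 30; now {25, 19}
transmit next → 25; now {19}
transmit next → 19; now {}
insert 31 → {31}
transmit next → 31; now {}
insert 15 → {15}
transmit next → 15; now {}
insert 17 → {17}
insert 40 → {40, 17}
insert 44 → {44, 40, 17}
insert 29 → {44, 40, 29, 17}
transmit next → 44; now {40, 29, 17}
insert 46 → {46, 40, 29, 17}
transmit next → 46; now {40, 29, 17}
insert 52 → {52, 40, 29, 17}
insert 54 → {54, 52, 40, 29, 17}
insert 50 → {54, 52, 50, 40, 29, 17}
transmit next → 54; now {52, 50, 40, 29, 17}

54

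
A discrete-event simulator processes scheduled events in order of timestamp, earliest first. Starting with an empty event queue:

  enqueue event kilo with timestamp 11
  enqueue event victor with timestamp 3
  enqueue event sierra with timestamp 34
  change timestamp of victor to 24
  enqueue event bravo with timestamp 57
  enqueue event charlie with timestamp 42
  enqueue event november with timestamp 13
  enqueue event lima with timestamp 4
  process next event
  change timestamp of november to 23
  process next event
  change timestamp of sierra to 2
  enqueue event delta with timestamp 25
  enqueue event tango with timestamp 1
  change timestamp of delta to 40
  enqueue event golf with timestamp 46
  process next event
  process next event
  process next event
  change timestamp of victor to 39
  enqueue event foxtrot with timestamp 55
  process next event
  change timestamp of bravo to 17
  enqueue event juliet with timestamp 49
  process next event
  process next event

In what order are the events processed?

add kilo (timestamp 11) → {kilo:11}
add victor (timestamp 3) → {victor:3, kilo:11}
add sierra (timestamp 34) → {victor:3, kilo:11, sierra:34}
update victor to timestamp 24 → {kilo:11, victor:24, sierra:34}
add bravo (timestamp 57) → {kilo:11, victor:24, sierra:34, bravo:57}
add charlie (timestamp 42) → {kilo:11, victor:24, sierra:34, charlie:42, bravo:57}
add november (timestamp 13) → {kilo:11, november:13, victor:24, sierra:34, charlie:42, bravo:57}
add lima (timestamp 4) → {lima:4, kilo:11, november:13, victor:24, sierra:34, charlie:42, bravo:57}
process next event → lima; now {kilo:11, november:13, victor:24, sierra:34, charlie:42, bravo:57}
update november to timestamp 23 → {kilo:11, november:23, victor:24, sierra:34, charlie:42, bravo:57}
process next event → kilo; now {november:23, victor:24, sierra:34, charlie:42, bravo:57}
update sierra to timestamp 2 → {sierra:2, november:23, victor:24, charlie:42, bravo:57}
add delta (timestamp 25) → {sierra:2, november:23, victor:24, delta:25, charlie:42, bravo:57}
add tango (timestamp 1) → {tango:1, sierra:2, november:23, victor:24, delta:25, charlie:42, bravo:57}
update delta to timestamp 40 → {tango:1, sierra:2, november:23, victor:24, delta:40, charlie:42, bravo:57}
add golf (timestamp 46) → {tango:1, sierra:2, november:23, victor:24, delta:40, charlie:42, golf:46, bravo:57}
process next event → tango; now {sierra:2, november:23, victor:24, delta:40, charlie:42, golf:46, bravo:57}
process next event → sierra; now {november:23, victor:24, delta:40, charlie:42, golf:46, bravo:57}
process next event → november; now {victor:24, delta:40, charlie:42, golf:46, bravo:57}
update victor to timestamp 39 → {victor:39, delta:40, charlie:42, golf:46, bravo:57}
add foxtrot (timestamp 55) → {victor:39, delta:40, charlie:42, golf:46, foxtrot:55, bravo:57}
process next event → victor; now {delta:40, charlie:42, golf:46, foxtrot:55, bravo:57}
update bravo to timestamp 17 → {bravo:17, delta:40, charlie:42, golf:46, foxtrot:55}
add juliet (timestamp 49) → {bravo:17, delta:40, charlie:42, golf:46, juliet:49, foxtrot:55}
process next event → bravo; now {delta:40, charlie:42, golf:46, juliet:49, foxtrot:55}
process next event → delta; now {charlie:42, golf:46, juliet:49, foxtrot:55}

lima, kilo, tango, sierra, november, victor, bravo, delta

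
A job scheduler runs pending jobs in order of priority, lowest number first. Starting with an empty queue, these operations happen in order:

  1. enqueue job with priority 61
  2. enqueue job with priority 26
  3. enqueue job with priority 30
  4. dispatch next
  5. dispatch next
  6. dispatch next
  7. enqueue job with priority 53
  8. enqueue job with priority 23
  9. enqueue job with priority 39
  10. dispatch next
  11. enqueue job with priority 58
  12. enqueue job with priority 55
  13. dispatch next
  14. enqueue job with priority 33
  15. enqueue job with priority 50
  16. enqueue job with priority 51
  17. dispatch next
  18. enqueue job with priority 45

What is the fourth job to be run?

23

insert 61 → {61}
insert 26 → {26, 61}
insert 30 → {26, 30, 61}
dispatch next → 26; now {30, 61}
dispatch next → 30; now {61}
dispatch next → 61; now {}
insert 53 → {53}
insert 23 → {23, 53}
insert 39 → {23, 39, 53}
dispatch next → 23; now {39, 53}
insert 58 → {39, 53, 58}
insert 55 → {39, 53, 55, 58}
dispatch next → 39; now {53, 55, 58}
insert 33 → {33, 53, 55, 58}
insert 50 → {33, 50, 53, 55, 58}
insert 51 → {33, 50, 51, 53, 55, 58}
dispatch next → 33; now {50, 51, 53, 55, 58}
insert 45 → {45, 50, 51, 53, 55, 58}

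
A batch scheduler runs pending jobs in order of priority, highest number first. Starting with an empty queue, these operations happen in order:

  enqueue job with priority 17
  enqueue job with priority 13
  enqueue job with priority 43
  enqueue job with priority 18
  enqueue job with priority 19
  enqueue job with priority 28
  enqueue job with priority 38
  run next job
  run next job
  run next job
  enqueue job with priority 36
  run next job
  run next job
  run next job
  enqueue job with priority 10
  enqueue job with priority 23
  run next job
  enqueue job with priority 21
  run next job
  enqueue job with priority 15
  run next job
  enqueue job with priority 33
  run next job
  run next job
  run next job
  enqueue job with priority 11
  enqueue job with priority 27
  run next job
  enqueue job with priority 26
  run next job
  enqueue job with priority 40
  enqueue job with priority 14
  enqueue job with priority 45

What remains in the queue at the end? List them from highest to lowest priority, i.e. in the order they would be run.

insert 17 → {17}
insert 13 → {17, 13}
insert 43 → {43, 17, 13}
insert 18 → {43, 18, 17, 13}
insert 19 → {43, 19, 18, 17, 13}
insert 28 → {43, 28, 19, 18, 17, 13}
insert 38 → {43, 38, 28, 19, 18, 17, 13}
run next job → 43; now {38, 28, 19, 18, 17, 13}
run next job → 38; now {28, 19, 18, 17, 13}
run next job → 28; now {19, 18, 17, 13}
insert 36 → {36, 19, 18, 17, 13}
run next job → 36; now {19, 18, 17, 13}
run next job → 19; now {18, 17, 13}
run next job → 18; now {17, 13}
insert 10 → {17, 13, 10}
insert 23 → {23, 17, 13, 10}
run next job → 23; now {17, 13, 10}
insert 21 → {21, 17, 13, 10}
run next job → 21; now {17, 13, 10}
insert 15 → {17, 15, 13, 10}
run next job → 17; now {15, 13, 10}
insert 33 → {33, 15, 13, 10}
run next job → 33; now {15, 13, 10}
run next job → 15; now {13, 10}
run next job → 13; now {10}
insert 11 → {11, 10}
insert 27 → {27, 11, 10}
run next job → 27; now {11, 10}
insert 26 → {26, 11, 10}
run next job → 26; now {11, 10}
insert 40 → {40, 11, 10}
insert 14 → {40, 14, 11, 10}
insert 45 → {45, 40, 14, 11, 10}

45, 40, 14, 11, 10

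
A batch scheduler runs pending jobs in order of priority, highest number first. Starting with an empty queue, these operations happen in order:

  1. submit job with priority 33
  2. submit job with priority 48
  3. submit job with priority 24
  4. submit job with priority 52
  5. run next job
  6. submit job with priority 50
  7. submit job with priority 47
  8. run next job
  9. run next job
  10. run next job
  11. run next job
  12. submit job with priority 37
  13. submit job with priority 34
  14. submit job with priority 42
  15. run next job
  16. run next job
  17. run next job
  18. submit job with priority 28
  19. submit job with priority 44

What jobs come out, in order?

52, 50, 48, 47, 33, 42, 37, 34

insert 33 → {33}
insert 48 → {48, 33}
insert 24 → {48, 33, 24}
insert 52 → {52, 48, 33, 24}
run next job → 52; now {48, 33, 24}
insert 50 → {50, 48, 33, 24}
insert 47 → {50, 48, 47, 33, 24}
run next job → 50; now {48, 47, 33, 24}
run next job → 48; now {47, 33, 24}
run next job → 47; now {33, 24}
run next job → 33; now {24}
insert 37 → {37, 24}
insert 34 → {37, 34, 24}
insert 42 → {42, 37, 34, 24}
run next job → 42; now {37, 34, 24}
run next job → 37; now {34, 24}
run next job → 34; now {24}
insert 28 → {28, 24}
insert 44 → {44, 28, 24}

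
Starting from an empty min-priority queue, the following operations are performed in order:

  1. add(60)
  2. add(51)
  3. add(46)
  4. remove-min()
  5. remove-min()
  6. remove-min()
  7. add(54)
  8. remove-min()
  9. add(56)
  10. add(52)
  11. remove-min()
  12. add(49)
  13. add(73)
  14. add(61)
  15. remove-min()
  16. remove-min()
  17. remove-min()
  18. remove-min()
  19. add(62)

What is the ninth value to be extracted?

73

insert 60 → {60}
insert 51 → {51, 60}
insert 46 → {46, 51, 60}
remove-min → 46; now {51, 60}
remove-min → 51; now {60}
remove-min → 60; now {}
insert 54 → {54}
remove-min → 54; now {}
insert 56 → {56}
insert 52 → {52, 56}
remove-min → 52; now {56}
insert 49 → {49, 56}
insert 73 → {49, 56, 73}
insert 61 → {49, 56, 61, 73}
remove-min → 49; now {56, 61, 73}
remove-min → 56; now {61, 73}
remove-min → 61; now {73}
remove-min → 73; now {}
insert 62 → {62}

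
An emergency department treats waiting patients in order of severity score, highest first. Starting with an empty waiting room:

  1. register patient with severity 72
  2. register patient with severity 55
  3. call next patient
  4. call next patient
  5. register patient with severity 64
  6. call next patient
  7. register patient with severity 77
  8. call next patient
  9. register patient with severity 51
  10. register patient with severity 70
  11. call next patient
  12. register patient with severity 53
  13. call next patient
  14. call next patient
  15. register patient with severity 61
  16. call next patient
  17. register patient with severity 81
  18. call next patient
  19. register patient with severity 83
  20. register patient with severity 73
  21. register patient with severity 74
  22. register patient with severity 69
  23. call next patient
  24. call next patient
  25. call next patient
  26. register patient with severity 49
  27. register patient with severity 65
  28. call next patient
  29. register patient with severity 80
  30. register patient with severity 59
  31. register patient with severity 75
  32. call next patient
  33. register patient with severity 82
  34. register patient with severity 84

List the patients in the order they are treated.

insert 72 → {72}
insert 55 → {72, 55}
call next patient → 72; now {55}
call next patient → 55; now {}
insert 64 → {64}
call next patient → 64; now {}
insert 77 → {77}
call next patient → 77; now {}
insert 51 → {51}
insert 70 → {70, 51}
call next patient → 70; now {51}
insert 53 → {53, 51}
call next patient → 53; now {51}
call next patient → 51; now {}
insert 61 → {61}
call next patient → 61; now {}
insert 81 → {81}
call next patient → 81; now {}
insert 83 → {83}
insert 73 → {83, 73}
insert 74 → {83, 74, 73}
insert 69 → {83, 74, 73, 69}
call next patient → 83; now {74, 73, 69}
call next patient → 74; now {73, 69}
call next patient → 73; now {69}
insert 49 → {69, 49}
insert 65 → {69, 65, 49}
call next patient → 69; now {65, 49}
insert 80 → {80, 65, 49}
insert 59 → {80, 65, 59, 49}
insert 75 → {80, 75, 65, 59, 49}
call next patient → 80; now {75, 65, 59, 49}
insert 82 → {82, 75, 65, 59, 49}
insert 84 → {84, 82, 75, 65, 59, 49}

72, 55, 64, 77, 70, 53, 51, 61, 81, 83, 74, 73, 69, 80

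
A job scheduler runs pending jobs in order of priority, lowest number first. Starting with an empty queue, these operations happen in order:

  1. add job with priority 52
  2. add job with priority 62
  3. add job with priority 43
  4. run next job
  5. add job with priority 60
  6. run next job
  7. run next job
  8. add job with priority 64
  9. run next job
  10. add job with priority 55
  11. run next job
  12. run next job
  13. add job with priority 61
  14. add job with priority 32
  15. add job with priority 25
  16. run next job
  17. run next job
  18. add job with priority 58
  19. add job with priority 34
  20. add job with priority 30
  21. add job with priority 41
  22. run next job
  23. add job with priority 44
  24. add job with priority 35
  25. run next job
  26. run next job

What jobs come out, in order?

43, 52, 60, 62, 55, 64, 25, 32, 30, 34, 35

insert 52 → {52}
insert 62 → {52, 62}
insert 43 → {43, 52, 62}
run next job → 43; now {52, 62}
insert 60 → {52, 60, 62}
run next job → 52; now {60, 62}
run next job → 60; now {62}
insert 64 → {62, 64}
run next job → 62; now {64}
insert 55 → {55, 64}
run next job → 55; now {64}
run next job → 64; now {}
insert 61 → {61}
insert 32 → {32, 61}
insert 25 → {25, 32, 61}
run next job → 25; now {32, 61}
run next job → 32; now {61}
insert 58 → {58, 61}
insert 34 → {34, 58, 61}
insert 30 → {30, 34, 58, 61}
insert 41 → {30, 34, 41, 58, 61}
run next job → 30; now {34, 41, 58, 61}
insert 44 → {34, 41, 44, 58, 61}
insert 35 → {34, 35, 41, 44, 58, 61}
run next job → 34; now {35, 41, 44, 58, 61}
run next job → 35; now {41, 44, 58, 61}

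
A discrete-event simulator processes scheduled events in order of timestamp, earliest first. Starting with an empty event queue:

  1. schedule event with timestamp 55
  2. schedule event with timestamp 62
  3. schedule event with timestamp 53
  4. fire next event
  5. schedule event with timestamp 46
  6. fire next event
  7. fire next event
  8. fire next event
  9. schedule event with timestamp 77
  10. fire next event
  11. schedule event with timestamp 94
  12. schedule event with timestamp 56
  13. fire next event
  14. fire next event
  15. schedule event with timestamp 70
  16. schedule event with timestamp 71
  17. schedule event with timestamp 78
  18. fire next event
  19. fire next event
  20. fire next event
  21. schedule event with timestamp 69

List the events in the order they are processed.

[53, 46, 55, 62, 77, 56, 94, 70, 71, 78]

insert 55 → {55}
insert 62 → {55, 62}
insert 53 → {53, 55, 62}
fire next event → 53; now {55, 62}
insert 46 → {46, 55, 62}
fire next event → 46; now {55, 62}
fire next event → 55; now {62}
fire next event → 62; now {}
insert 77 → {77}
fire next event → 77; now {}
insert 94 → {94}
insert 56 → {56, 94}
fire next event → 56; now {94}
fire next event → 94; now {}
insert 70 → {70}
insert 71 → {70, 71}
insert 78 → {70, 71, 78}
fire next event → 70; now {71, 78}
fire next event → 71; now {78}
fire next event → 78; now {}
insert 69 → {69}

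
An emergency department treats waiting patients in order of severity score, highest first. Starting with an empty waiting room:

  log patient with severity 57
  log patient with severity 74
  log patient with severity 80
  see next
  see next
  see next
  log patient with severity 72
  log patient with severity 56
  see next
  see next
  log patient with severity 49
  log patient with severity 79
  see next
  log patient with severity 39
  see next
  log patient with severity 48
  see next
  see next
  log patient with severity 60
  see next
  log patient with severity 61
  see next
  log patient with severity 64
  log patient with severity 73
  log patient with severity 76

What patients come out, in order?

[80, 74, 57, 72, 56, 79, 49, 48, 39, 60, 61]

insert 57 → {57}
insert 74 → {74, 57}
insert 80 → {80, 74, 57}
see next → 80; now {74, 57}
see next → 74; now {57}
see next → 57; now {}
insert 72 → {72}
insert 56 → {72, 56}
see next → 72; now {56}
see next → 56; now {}
insert 49 → {49}
insert 79 → {79, 49}
see next → 79; now {49}
insert 39 → {49, 39}
see next → 49; now {39}
insert 48 → {48, 39}
see next → 48; now {39}
see next → 39; now {}
insert 60 → {60}
see next → 60; now {}
insert 61 → {61}
see next → 61; now {}
insert 64 → {64}
insert 73 → {73, 64}
insert 76 → {76, 73, 64}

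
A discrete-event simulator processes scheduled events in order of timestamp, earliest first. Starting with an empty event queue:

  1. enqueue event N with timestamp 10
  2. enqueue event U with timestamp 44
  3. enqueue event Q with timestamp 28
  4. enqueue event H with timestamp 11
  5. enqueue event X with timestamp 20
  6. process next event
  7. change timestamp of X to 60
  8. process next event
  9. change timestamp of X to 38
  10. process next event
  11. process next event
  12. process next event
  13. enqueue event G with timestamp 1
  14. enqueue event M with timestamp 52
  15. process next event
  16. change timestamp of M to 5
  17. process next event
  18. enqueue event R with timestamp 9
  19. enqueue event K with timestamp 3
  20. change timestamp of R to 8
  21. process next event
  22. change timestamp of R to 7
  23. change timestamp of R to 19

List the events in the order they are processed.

add N (timestamp 10) → {N:10}
add U (timestamp 44) → {N:10, U:44}
add Q (timestamp 28) → {N:10, Q:28, U:44}
add H (timestamp 11) → {N:10, H:11, Q:28, U:44}
add X (timestamp 20) → {N:10, H:11, X:20, Q:28, U:44}
process next event → N; now {H:11, X:20, Q:28, U:44}
update X to timestamp 60 → {H:11, Q:28, U:44, X:60}
process next event → H; now {Q:28, U:44, X:60}
update X to timestamp 38 → {Q:28, X:38, U:44}
process next event → Q; now {X:38, U:44}
process next event → X; now {U:44}
process next event → U; now {}
add G (timestamp 1) → {G:1}
add M (timestamp 52) → {G:1, M:52}
process next event → G; now {M:52}
update M to timestamp 5 → {M:5}
process next event → M; now {}
add R (timestamp 9) → {R:9}
add K (timestamp 3) → {K:3, R:9}
update R to timestamp 8 → {K:3, R:8}
process next event → K; now {R:8}
update R to timestamp 7 → {R:7}
update R to timestamp 19 → {R:19}

N → H → Q → X → U → G → M → K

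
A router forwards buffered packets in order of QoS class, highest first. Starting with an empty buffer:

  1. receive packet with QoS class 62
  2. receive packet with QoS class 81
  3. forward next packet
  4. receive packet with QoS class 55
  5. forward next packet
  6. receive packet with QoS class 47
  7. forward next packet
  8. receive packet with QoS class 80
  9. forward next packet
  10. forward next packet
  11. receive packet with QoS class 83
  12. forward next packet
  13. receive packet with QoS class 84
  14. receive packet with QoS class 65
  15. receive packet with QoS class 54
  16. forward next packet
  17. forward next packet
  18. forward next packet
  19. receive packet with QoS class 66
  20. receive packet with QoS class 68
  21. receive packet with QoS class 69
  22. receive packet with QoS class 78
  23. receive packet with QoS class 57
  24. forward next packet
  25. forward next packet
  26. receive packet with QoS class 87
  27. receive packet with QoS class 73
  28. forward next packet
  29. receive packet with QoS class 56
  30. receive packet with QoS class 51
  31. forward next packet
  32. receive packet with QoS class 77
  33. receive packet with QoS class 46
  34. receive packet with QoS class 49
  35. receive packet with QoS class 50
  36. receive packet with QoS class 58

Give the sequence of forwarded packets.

81, 62, 55, 80, 47, 83, 84, 65, 54, 78, 69, 87, 73

insert 62 → {62}
insert 81 → {81, 62}
forward next packet → 81; now {62}
insert 55 → {62, 55}
forward next packet → 62; now {55}
insert 47 → {55, 47}
forward next packet → 55; now {47}
insert 80 → {80, 47}
forward next packet → 80; now {47}
forward next packet → 47; now {}
insert 83 → {83}
forward next packet → 83; now {}
insert 84 → {84}
insert 65 → {84, 65}
insert 54 → {84, 65, 54}
forward next packet → 84; now {65, 54}
forward next packet → 65; now {54}
forward next packet → 54; now {}
insert 66 → {66}
insert 68 → {68, 66}
insert 69 → {69, 68, 66}
insert 78 → {78, 69, 68, 66}
insert 57 → {78, 69, 68, 66, 57}
forward next packet → 78; now {69, 68, 66, 57}
forward next packet → 69; now {68, 66, 57}
insert 87 → {87, 68, 66, 57}
insert 73 → {87, 73, 68, 66, 57}
forward next packet → 87; now {73, 68, 66, 57}
insert 56 → {73, 68, 66, 57, 56}
insert 51 → {73, 68, 66, 57, 56, 51}
forward next packet → 73; now {68, 66, 57, 56, 51}
insert 77 → {77, 68, 66, 57, 56, 51}
insert 46 → {77, 68, 66, 57, 56, 51, 46}
insert 49 → {77, 68, 66, 57, 56, 51, 49, 46}
insert 50 → {77, 68, 66, 57, 56, 51, 50, 49, 46}
insert 58 → {77, 68, 66, 58, 57, 56, 51, 50, 49, 46}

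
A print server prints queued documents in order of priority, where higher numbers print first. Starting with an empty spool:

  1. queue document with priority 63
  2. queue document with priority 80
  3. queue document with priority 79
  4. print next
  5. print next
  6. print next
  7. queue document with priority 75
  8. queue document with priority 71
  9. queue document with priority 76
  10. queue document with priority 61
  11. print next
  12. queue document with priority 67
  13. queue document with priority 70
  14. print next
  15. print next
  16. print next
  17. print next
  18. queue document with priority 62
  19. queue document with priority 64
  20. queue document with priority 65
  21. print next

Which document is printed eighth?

insert 63 → {63}
insert 80 → {80, 63}
insert 79 → {80, 79, 63}
print next → 80; now {79, 63}
print next → 79; now {63}
print next → 63; now {}
insert 75 → {75}
insert 71 → {75, 71}
insert 76 → {76, 75, 71}
insert 61 → {76, 75, 71, 61}
print next → 76; now {75, 71, 61}
insert 67 → {75, 71, 67, 61}
insert 70 → {75, 71, 70, 67, 61}
print next → 75; now {71, 70, 67, 61}
print next → 71; now {70, 67, 61}
print next → 70; now {67, 61}
print next → 67; now {61}
insert 62 → {62, 61}
insert 64 → {64, 62, 61}
insert 65 → {65, 64, 62, 61}
print next → 65; now {64, 62, 61}

67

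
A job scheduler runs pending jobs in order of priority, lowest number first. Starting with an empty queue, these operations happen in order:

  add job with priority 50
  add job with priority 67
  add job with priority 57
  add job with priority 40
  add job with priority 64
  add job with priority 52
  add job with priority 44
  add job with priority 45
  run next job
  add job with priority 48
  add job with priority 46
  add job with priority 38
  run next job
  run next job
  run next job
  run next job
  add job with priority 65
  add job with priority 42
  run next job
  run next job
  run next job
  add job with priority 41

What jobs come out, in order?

insert 50 → {50}
insert 67 → {50, 67}
insert 57 → {50, 57, 67}
insert 40 → {40, 50, 57, 67}
insert 64 → {40, 50, 57, 64, 67}
insert 52 → {40, 50, 52, 57, 64, 67}
insert 44 → {40, 44, 50, 52, 57, 64, 67}
insert 45 → {40, 44, 45, 50, 52, 57, 64, 67}
run next job → 40; now {44, 45, 50, 52, 57, 64, 67}
insert 48 → {44, 45, 48, 50, 52, 57, 64, 67}
insert 46 → {44, 45, 46, 48, 50, 52, 57, 64, 67}
insert 38 → {38, 44, 45, 46, 48, 50, 52, 57, 64, 67}
run next job → 38; now {44, 45, 46, 48, 50, 52, 57, 64, 67}
run next job → 44; now {45, 46, 48, 50, 52, 57, 64, 67}
run next job → 45; now {46, 48, 50, 52, 57, 64, 67}
run next job → 46; now {48, 50, 52, 57, 64, 67}
insert 65 → {48, 50, 52, 57, 64, 65, 67}
insert 42 → {42, 48, 50, 52, 57, 64, 65, 67}
run next job → 42; now {48, 50, 52, 57, 64, 65, 67}
run next job → 48; now {50, 52, 57, 64, 65, 67}
run next job → 50; now {52, 57, 64, 65, 67}
insert 41 → {41, 52, 57, 64, 65, 67}

40 → 38 → 44 → 45 → 46 → 42 → 48 → 50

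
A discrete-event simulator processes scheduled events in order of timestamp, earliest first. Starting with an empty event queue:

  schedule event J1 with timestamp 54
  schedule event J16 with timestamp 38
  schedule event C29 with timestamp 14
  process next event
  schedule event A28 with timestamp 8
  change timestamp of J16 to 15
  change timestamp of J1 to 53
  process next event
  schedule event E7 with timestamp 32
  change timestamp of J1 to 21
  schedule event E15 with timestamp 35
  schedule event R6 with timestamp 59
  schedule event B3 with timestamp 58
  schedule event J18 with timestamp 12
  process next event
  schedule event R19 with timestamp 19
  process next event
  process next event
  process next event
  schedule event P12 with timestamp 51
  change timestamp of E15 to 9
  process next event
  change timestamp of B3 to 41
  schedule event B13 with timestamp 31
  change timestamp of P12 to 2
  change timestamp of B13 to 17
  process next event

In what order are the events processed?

C29, A28, J18, J16, R19, J1, E15, P12

add J1 (timestamp 54) → {J1:54}
add J16 (timestamp 38) → {J16:38, J1:54}
add C29 (timestamp 14) → {C29:14, J16:38, J1:54}
process next event → C29; now {J16:38, J1:54}
add A28 (timestamp 8) → {A28:8, J16:38, J1:54}
update J16 to timestamp 15 → {A28:8, J16:15, J1:54}
update J1 to timestamp 53 → {A28:8, J16:15, J1:53}
process next event → A28; now {J16:15, J1:53}
add E7 (timestamp 32) → {J16:15, E7:32, J1:53}
update J1 to timestamp 21 → {J16:15, J1:21, E7:32}
add E15 (timestamp 35) → {J16:15, J1:21, E7:32, E15:35}
add R6 (timestamp 59) → {J16:15, J1:21, E7:32, E15:35, R6:59}
add B3 (timestamp 58) → {J16:15, J1:21, E7:32, E15:35, B3:58, R6:59}
add J18 (timestamp 12) → {J18:12, J16:15, J1:21, E7:32, E15:35, B3:58, R6:59}
process next event → J18; now {J16:15, J1:21, E7:32, E15:35, B3:58, R6:59}
add R19 (timestamp 19) → {J16:15, R19:19, J1:21, E7:32, E15:35, B3:58, R6:59}
process next event → J16; now {R19:19, J1:21, E7:32, E15:35, B3:58, R6:59}
process next event → R19; now {J1:21, E7:32, E15:35, B3:58, R6:59}
process next event → J1; now {E7:32, E15:35, B3:58, R6:59}
add P12 (timestamp 51) → {E7:32, E15:35, P12:51, B3:58, R6:59}
update E15 to timestamp 9 → {E15:9, E7:32, P12:51, B3:58, R6:59}
process next event → E15; now {E7:32, P12:51, B3:58, R6:59}
update B3 to timestamp 41 → {E7:32, B3:41, P12:51, R6:59}
add B13 (timestamp 31) → {B13:31, E7:32, B3:41, P12:51, R6:59}
update P12 to timestamp 2 → {P12:2, B13:31, E7:32, B3:41, R6:59}
update B13 to timestamp 17 → {P12:2, B13:17, E7:32, B3:41, R6:59}
process next event → P12; now {B13:17, E7:32, B3:41, R6:59}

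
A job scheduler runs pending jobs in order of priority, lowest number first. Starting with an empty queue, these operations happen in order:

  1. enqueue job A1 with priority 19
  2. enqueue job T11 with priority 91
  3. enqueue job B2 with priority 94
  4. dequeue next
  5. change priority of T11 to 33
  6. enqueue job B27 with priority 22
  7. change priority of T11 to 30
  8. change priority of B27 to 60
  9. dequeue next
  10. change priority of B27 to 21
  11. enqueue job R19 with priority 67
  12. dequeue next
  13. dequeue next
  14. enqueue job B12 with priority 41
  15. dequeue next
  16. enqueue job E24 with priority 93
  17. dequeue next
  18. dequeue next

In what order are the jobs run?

add A1 (priority 19) → {A1:19}
add T11 (priority 91) → {A1:19, T11:91}
add B2 (priority 94) → {A1:19, T11:91, B2:94}
dequeue next → A1; now {T11:91, B2:94}
update T11 to priority 33 → {T11:33, B2:94}
add B27 (priority 22) → {B27:22, T11:33, B2:94}
update T11 to priority 30 → {B27:22, T11:30, B2:94}
update B27 to priority 60 → {T11:30, B27:60, B2:94}
dequeue next → T11; now {B27:60, B2:94}
update B27 to priority 21 → {B27:21, B2:94}
add R19 (priority 67) → {B27:21, R19:67, B2:94}
dequeue next → B27; now {R19:67, B2:94}
dequeue next → R19; now {B2:94}
add B12 (priority 41) → {B12:41, B2:94}
dequeue next → B12; now {B2:94}
add E24 (priority 93) → {E24:93, B2:94}
dequeue next → E24; now {B2:94}
dequeue next → B2; now {}

[A1, T11, B27, R19, B12, E24, B2]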